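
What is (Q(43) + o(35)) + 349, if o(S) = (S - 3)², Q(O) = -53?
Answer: 1320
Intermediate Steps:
o(S) = (-3 + S)²
(Q(43) + o(35)) + 349 = (-53 + (-3 + 35)²) + 349 = (-53 + 32²) + 349 = (-53 + 1024) + 349 = 971 + 349 = 1320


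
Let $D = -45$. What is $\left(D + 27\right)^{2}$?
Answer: $324$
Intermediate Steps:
$\left(D + 27\right)^{2} = \left(-45 + 27\right)^{2} = \left(-18\right)^{2} = 324$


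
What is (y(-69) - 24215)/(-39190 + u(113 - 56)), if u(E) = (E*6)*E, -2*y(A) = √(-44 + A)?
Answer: 24215/19696 + I*√113/39392 ≈ 1.2294 + 0.00026986*I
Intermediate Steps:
y(A) = -√(-44 + A)/2
u(E) = 6*E² (u(E) = (6*E)*E = 6*E²)
(y(-69) - 24215)/(-39190 + u(113 - 56)) = (-√(-44 - 69)/2 - 24215)/(-39190 + 6*(113 - 56)²) = (-I*√113/2 - 24215)/(-39190 + 6*57²) = (-I*√113/2 - 24215)/(-39190 + 6*3249) = (-I*√113/2 - 24215)/(-39190 + 19494) = (-24215 - I*√113/2)/(-19696) = (-24215 - I*√113/2)*(-1/19696) = 24215/19696 + I*√113/39392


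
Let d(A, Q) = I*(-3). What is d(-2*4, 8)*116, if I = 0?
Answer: 0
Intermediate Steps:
d(A, Q) = 0 (d(A, Q) = 0*(-3) = 0)
d(-2*4, 8)*116 = 0*116 = 0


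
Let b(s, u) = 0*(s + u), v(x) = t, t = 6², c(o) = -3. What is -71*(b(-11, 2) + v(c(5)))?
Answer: -2556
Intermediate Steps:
t = 36
v(x) = 36
b(s, u) = 0
-71*(b(-11, 2) + v(c(5))) = -71*(0 + 36) = -71*36 = -2556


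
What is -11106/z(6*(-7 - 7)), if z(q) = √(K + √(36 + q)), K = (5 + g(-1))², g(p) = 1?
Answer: -5553/√(9 + I*√3) ≈ -1826.0 + 174.11*I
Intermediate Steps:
K = 36 (K = (5 + 1)² = 6² = 36)
z(q) = √(36 + √(36 + q))
-11106/z(6*(-7 - 7)) = -11106/√(36 + √(36 + 6*(-7 - 7))) = -11106/√(36 + √(36 + 6*(-14))) = -11106/√(36 + √(36 - 84)) = -11106/√(36 + √(-48)) = -11106/√(36 + 4*I*√3)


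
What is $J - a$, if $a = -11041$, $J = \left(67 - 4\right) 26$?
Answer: $12679$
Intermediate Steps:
$J = 1638$ ($J = 63 \cdot 26 = 1638$)
$J - a = 1638 - -11041 = 1638 + 11041 = 12679$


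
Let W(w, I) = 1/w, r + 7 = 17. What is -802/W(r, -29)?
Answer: -8020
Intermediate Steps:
r = 10 (r = -7 + 17 = 10)
-802/W(r, -29) = -802/(1/10) = -802/⅒ = -802*10 = -8020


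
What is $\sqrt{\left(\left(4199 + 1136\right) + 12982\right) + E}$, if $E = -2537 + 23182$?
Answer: $11 \sqrt{322} \approx 197.39$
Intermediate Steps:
$E = 20645$
$\sqrt{\left(\left(4199 + 1136\right) + 12982\right) + E} = \sqrt{\left(\left(4199 + 1136\right) + 12982\right) + 20645} = \sqrt{\left(5335 + 12982\right) + 20645} = \sqrt{18317 + 20645} = \sqrt{38962} = 11 \sqrt{322}$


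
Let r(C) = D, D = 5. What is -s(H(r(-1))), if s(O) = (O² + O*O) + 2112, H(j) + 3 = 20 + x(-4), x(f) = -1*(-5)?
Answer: -3080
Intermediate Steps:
x(f) = 5
r(C) = 5
H(j) = 22 (H(j) = -3 + (20 + 5) = -3 + 25 = 22)
s(O) = 2112 + 2*O² (s(O) = (O² + O²) + 2112 = 2*O² + 2112 = 2112 + 2*O²)
-s(H(r(-1))) = -(2112 + 2*22²) = -(2112 + 2*484) = -(2112 + 968) = -1*3080 = -3080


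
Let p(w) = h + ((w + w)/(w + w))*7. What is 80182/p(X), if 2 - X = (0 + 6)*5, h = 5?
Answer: 40091/6 ≈ 6681.8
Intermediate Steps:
X = -28 (X = 2 - (0 + 6)*5 = 2 - 6*5 = 2 - 1*30 = 2 - 30 = -28)
p(w) = 12 (p(w) = 5 + ((w + w)/(w + w))*7 = 5 + ((2*w)/((2*w)))*7 = 5 + ((2*w)*(1/(2*w)))*7 = 5 + 1*7 = 5 + 7 = 12)
80182/p(X) = 80182/12 = 80182*(1/12) = 40091/6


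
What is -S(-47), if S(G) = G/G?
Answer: -1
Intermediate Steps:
S(G) = 1
-S(-47) = -1*1 = -1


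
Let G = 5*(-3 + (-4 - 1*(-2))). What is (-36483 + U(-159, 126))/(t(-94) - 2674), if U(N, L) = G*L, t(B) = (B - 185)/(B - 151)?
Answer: 9710085/654851 ≈ 14.828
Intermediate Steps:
t(B) = (-185 + B)/(-151 + B)
G = -25 (G = 5*(-3 + (-4 + 2)) = 5*(-3 - 2) = 5*(-5) = -25)
U(N, L) = -25*L
(-36483 + U(-159, 126))/(t(-94) - 2674) = (-36483 - 25*126)/((-185 - 94)/(-151 - 94) - 2674) = (-36483 - 3150)/(-279/(-245) - 2674) = -39633/(-1/245*(-279) - 2674) = -39633/(279/245 - 2674) = -39633/(-654851/245) = -39633*(-245/654851) = 9710085/654851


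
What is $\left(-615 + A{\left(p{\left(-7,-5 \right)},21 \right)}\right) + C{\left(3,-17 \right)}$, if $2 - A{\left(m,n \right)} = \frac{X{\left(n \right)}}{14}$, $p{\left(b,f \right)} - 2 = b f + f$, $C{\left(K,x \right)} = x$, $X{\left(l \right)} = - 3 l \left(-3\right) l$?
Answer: $- \frac{1827}{2} \approx -913.5$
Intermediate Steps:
$X{\left(l \right)} = 9 l^{2}$ ($X{\left(l \right)} = - 3 \left(- 3 l\right) l = 9 l l = 9 l^{2}$)
$p{\left(b,f \right)} = 2 + f + b f$ ($p{\left(b,f \right)} = 2 + \left(b f + f\right) = 2 + \left(f + b f\right) = 2 + f + b f$)
$A{\left(m,n \right)} = 2 - \frac{9 n^{2}}{14}$
$\left(-615 + A{\left(p{\left(-7,-5 \right)},21 \right)}\right) + C{\left(3,-17 \right)} = \left(-615 + \left(2 - \frac{9 \cdot 21^{2}}{14}\right)\right) - 17 = \left(-615 + \left(2 - \frac{567}{2}\right)\right) - 17 = \left(-615 - \frac{563}{2}\right) - 17 = - \frac{1793}{2} - 17 = - \frac{1827}{2}$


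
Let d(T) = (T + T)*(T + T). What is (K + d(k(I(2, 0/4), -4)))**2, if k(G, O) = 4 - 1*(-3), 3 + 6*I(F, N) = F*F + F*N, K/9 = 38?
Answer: 289444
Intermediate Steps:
K = 342 (K = 9*38 = 342)
I(F, N) = -1/2 + F**2/6 + F*N/6 (I(F, N) = -1/2 + (F*F + F*N)/6 = -1/2 + (F**2 + F*N)/6 = -1/2 + (F**2/6 + F*N/6) = -1/2 + F**2/6 + F*N/6)
k(G, O) = 7 (k(G, O) = 4 + 3 = 7)
d(T) = 4*T**2 (d(T) = (2*T)*(2*T) = 4*T**2)
(K + d(k(I(2, 0/4), -4)))**2 = (342 + 4*7**2)**2 = (342 + 4*49)**2 = (342 + 196)**2 = 538**2 = 289444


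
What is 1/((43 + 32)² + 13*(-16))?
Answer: 1/5417 ≈ 0.00018460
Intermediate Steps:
1/((43 + 32)² + 13*(-16)) = 1/(75² - 208) = 1/(5625 - 208) = 1/5417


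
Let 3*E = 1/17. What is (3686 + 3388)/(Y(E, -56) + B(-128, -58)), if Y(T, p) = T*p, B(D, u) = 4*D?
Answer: -180387/13084 ≈ -13.787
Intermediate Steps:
E = 1/51 (E = (1/3)/17 = (1/3)*(1/17) = 1/51 ≈ 0.019608)
(3686 + 3388)/(Y(E, -56) + B(-128, -58)) = (3686 + 3388)/((1/51)*(-56) + 4*(-128)) = 7074/(-56/51 - 512) = 7074/(-26168/51) = 7074*(-51/26168) = -180387/13084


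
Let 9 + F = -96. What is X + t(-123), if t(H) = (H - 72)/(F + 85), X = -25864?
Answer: -103417/4 ≈ -25854.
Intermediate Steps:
F = -105 (F = -9 - 96 = -105)
t(H) = 18/5 - H/20 (t(H) = (H - 72)/(-105 + 85) = (-72 + H)/(-20) = (-72 + H)*(-1/20) = 18/5 - H/20)
X + t(-123) = -25864 + (18/5 - 1/20*(-123)) = -25864 + (18/5 + 123/20) = -25864 + 39/4 = -103417/4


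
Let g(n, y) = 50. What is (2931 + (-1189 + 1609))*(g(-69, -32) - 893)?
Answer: -2824893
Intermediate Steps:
(2931 + (-1189 + 1609))*(g(-69, -32) - 893) = (2931 + (-1189 + 1609))*(50 - 893) = (2931 + 420)*(-843) = 3351*(-843) = -2824893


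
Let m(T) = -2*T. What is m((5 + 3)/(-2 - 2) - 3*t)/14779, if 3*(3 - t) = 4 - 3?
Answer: 20/14779 ≈ 0.0013533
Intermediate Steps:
t = 8/3 (t = 3 - (4 - 3)/3 = 3 - 1/3*1 = 3 - 1/3 = 8/3 ≈ 2.6667)
m((5 + 3)/(-2 - 2) - 3*t)/14779 = -2*((5 + 3)/(-2 - 2) - 3*8/3)/14779 = -2*(8/(-4) - 8)*(1/14779) = -2*(8*(-1/4) - 8)*(1/14779) = -2*(-2 - 8)*(1/14779) = -2*(-10)*(1/14779) = 20*(1/14779) = 20/14779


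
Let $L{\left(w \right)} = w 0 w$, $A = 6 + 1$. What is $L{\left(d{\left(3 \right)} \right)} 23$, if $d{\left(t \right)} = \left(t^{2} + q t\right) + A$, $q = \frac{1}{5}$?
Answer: $0$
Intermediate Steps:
$A = 7$
$q = \frac{1}{5} \approx 0.2$
$d{\left(t \right)} = 7 + t^{2} + \frac{t}{5}$ ($d{\left(t \right)} = \left(t^{2} + \frac{t}{5}\right) + 7 = 7 + t^{2} + \frac{t}{5}$)
$L{\left(w \right)} = 0$ ($L{\left(w \right)} = 0 w = 0$)
$L{\left(d{\left(3 \right)} \right)} 23 = 0 \cdot 23 = 0$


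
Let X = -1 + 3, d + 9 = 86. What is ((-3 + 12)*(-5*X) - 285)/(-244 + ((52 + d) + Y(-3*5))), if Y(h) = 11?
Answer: 375/104 ≈ 3.6058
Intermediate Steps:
d = 77 (d = -9 + 86 = 77)
X = 2
((-3 + 12)*(-5*X) - 285)/(-244 + ((52 + d) + Y(-3*5))) = ((-3 + 12)*(-5*2) - 285)/(-244 + ((52 + 77) + 11)) = (9*(-10) - 285)/(-244 + (129 + 11)) = (-90 - 285)/(-244 + 140) = -375/(-104) = -375*(-1/104) = 375/104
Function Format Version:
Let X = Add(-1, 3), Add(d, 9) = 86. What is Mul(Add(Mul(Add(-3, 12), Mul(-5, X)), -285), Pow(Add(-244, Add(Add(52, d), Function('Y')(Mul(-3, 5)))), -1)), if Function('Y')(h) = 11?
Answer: Rational(375, 104) ≈ 3.6058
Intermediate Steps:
d = 77 (d = Add(-9, 86) = 77)
X = 2
Mul(Add(Mul(Add(-3, 12), Mul(-5, X)), -285), Pow(Add(-244, Add(Add(52, d), Function('Y')(Mul(-3, 5)))), -1)) = Mul(Add(Mul(Add(-3, 12), Mul(-5, 2)), -285), Pow(Add(-244, Add(Add(52, 77), 11)), -1)) = Mul(Add(Mul(9, -10), -285), Pow(Add(-244, Add(129, 11)), -1)) = Mul(Add(-90, -285), Pow(Add(-244, 140), -1)) = Mul(-375, Pow(-104, -1)) = Mul(-375, Rational(-1, 104)) = Rational(375, 104)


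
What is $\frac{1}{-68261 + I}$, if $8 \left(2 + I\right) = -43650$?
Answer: $- \frac{4}{294877} \approx -1.3565 \cdot 10^{-5}$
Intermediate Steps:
$I = - \frac{21833}{4}$ ($I = -2 + \frac{1}{8} \left(-43650\right) = -2 - \frac{21825}{4} = - \frac{21833}{4} \approx -5458.3$)
$\frac{1}{-68261 + I} = \frac{1}{-68261 - \frac{21833}{4}} = \frac{1}{- \frac{294877}{4}} = - \frac{4}{294877}$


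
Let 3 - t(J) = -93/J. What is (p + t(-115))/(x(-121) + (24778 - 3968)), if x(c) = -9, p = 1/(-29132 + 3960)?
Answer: 6343229/60214318780 ≈ 0.00010534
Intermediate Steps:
t(J) = 3 + 93/J (t(J) = 3 - (-93)/J = 3 + 93/J)
p = -1/25172 (p = 1/(-25172) = -1/25172 ≈ -3.9727e-5)
(p + t(-115))/(x(-121) + (24778 - 3968)) = (-1/25172 + (3 + 93/(-115)))/(-9 + (24778 - 3968)) = (-1/25172 + (3 + 93*(-1/115)))/(-9 + 20810) = (-1/25172 + (3 - 93/115))/20801 = (-1/25172 + 252/115)*(1/20801) = (6343229/2894780)*(1/20801) = 6343229/60214318780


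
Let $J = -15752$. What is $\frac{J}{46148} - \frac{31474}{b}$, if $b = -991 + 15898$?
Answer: $- \frac{421819304}{171982059} \approx -2.4527$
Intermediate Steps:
$b = 14907$
$\frac{J}{46148} - \frac{31474}{b} = - \frac{15752}{46148} - \frac{31474}{14907} = \left(-15752\right) \frac{1}{46148} - \frac{31474}{14907} = - \frac{3938}{11537} - \frac{31474}{14907} = - \frac{421819304}{171982059}$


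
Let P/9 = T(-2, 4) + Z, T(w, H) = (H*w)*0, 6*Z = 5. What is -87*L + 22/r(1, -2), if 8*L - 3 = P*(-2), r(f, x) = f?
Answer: 305/2 ≈ 152.50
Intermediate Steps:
Z = ⅚ (Z = (⅙)*5 = ⅚ ≈ 0.83333)
T(w, H) = 0
P = 15/2 (P = 9*(0 + ⅚) = 9*(⅚) = 15/2 ≈ 7.5000)
L = -3/2 (L = 3/8 + ((15/2)*(-2))/8 = 3/8 + (⅛)*(-15) = 3/8 - 15/8 = -3/2 ≈ -1.5000)
-87*L + 22/r(1, -2) = -87*(-3/2) + 22/1 = 261/2 + 22*1 = 261/2 + 22 = 305/2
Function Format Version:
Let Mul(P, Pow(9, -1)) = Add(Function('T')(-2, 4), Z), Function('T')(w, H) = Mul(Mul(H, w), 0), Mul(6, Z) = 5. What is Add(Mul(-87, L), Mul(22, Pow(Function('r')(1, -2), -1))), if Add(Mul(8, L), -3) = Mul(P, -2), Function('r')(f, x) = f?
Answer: Rational(305, 2) ≈ 152.50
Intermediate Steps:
Z = Rational(5, 6) (Z = Mul(Rational(1, 6), 5) = Rational(5, 6) ≈ 0.83333)
Function('T')(w, H) = 0
P = Rational(15, 2) (P = Mul(9, Add(0, Rational(5, 6))) = Mul(9, Rational(5, 6)) = Rational(15, 2) ≈ 7.5000)
L = Rational(-3, 2) (L = Add(Rational(3, 8), Mul(Rational(1, 8), Mul(Rational(15, 2), -2))) = Add(Rational(3, 8), Mul(Rational(1, 8), -15)) = Add(Rational(3, 8), Rational(-15, 8)) = Rational(-3, 2) ≈ -1.5000)
Add(Mul(-87, L), Mul(22, Pow(Function('r')(1, -2), -1))) = Add(Mul(-87, Rational(-3, 2)), Mul(22, Pow(1, -1))) = Add(Rational(261, 2), Mul(22, 1)) = Add(Rational(261, 2), 22) = Rational(305, 2)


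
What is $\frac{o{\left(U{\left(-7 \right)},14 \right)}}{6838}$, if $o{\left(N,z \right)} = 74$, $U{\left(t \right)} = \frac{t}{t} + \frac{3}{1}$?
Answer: $\frac{37}{3419} \approx 0.010822$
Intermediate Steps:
$U{\left(t \right)} = 4$ ($U{\left(t \right)} = 1 + 3 \cdot 1 = 1 + 3 = 4$)
$\frac{o{\left(U{\left(-7 \right)},14 \right)}}{6838} = \frac{74}{6838} = 74 \cdot \frac{1}{6838} = \frac{37}{3419}$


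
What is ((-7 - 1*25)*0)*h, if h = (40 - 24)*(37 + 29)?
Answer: 0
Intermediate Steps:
h = 1056 (h = 16*66 = 1056)
((-7 - 1*25)*0)*h = ((-7 - 1*25)*0)*1056 = ((-7 - 25)*0)*1056 = -32*0*1056 = 0*1056 = 0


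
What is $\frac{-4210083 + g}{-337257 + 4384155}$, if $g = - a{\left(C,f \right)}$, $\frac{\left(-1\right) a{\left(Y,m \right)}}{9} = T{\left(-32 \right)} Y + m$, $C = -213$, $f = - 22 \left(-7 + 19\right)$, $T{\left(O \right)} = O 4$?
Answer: $- \frac{1322361}{1348966} \approx -0.98028$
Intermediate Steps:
$T{\left(O \right)} = 4 O$
$f = -264$ ($f = \left(-22\right) 12 = -264$)
$a{\left(Y,m \right)} = - 9 m + 1152 Y$ ($a{\left(Y,m \right)} = - 9 \left(4 \left(-32\right) Y + m\right) = - 9 \left(- 128 Y + m\right) = - 9 \left(m - 128 Y\right) = - 9 m + 1152 Y$)
$g = 243000$ ($g = - (\left(-9\right) \left(-264\right) + 1152 \left(-213\right)) = - (2376 - 245376) = \left(-1\right) \left(-243000\right) = 243000$)
$\frac{-4210083 + g}{-337257 + 4384155} = \frac{-4210083 + 243000}{-337257 + 4384155} = - \frac{3967083}{4046898} = \left(-3967083\right) \frac{1}{4046898} = - \frac{1322361}{1348966}$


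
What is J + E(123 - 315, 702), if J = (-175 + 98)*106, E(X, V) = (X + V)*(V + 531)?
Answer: 620668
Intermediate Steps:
E(X, V) = (531 + V)*(V + X) (E(X, V) = (V + X)*(531 + V) = (531 + V)*(V + X))
J = -8162 (J = -77*106 = -8162)
J + E(123 - 315, 702) = -8162 + (702**2 + 531*702 + 531*(123 - 315) + 702*(123 - 315)) = -8162 + (492804 + 372762 + 531*(-192) + 702*(-192)) = -8162 + (492804 + 372762 - 101952 - 134784) = -8162 + 628830 = 620668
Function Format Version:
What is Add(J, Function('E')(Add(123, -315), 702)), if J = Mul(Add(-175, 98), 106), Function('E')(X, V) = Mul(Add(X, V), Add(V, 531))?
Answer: 620668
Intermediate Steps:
Function('E')(X, V) = Mul(Add(531, V), Add(V, X)) (Function('E')(X, V) = Mul(Add(V, X), Add(531, V)) = Mul(Add(531, V), Add(V, X)))
J = -8162 (J = Mul(-77, 106) = -8162)
Add(J, Function('E')(Add(123, -315), 702)) = Add(-8162, Add(Pow(702, 2), Mul(531, 702), Mul(531, Add(123, -315)), Mul(702, Add(123, -315)))) = Add(-8162, Add(492804, 372762, Mul(531, -192), Mul(702, -192))) = Add(-8162, Add(492804, 372762, -101952, -134784)) = Add(-8162, 628830) = 620668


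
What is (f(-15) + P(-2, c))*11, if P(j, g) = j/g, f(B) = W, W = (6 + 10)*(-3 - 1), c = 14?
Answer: -4939/7 ≈ -705.57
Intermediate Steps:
W = -64 (W = 16*(-4) = -64)
f(B) = -64
(f(-15) + P(-2, c))*11 = (-64 - 2/14)*11 = (-64 - 2*1/14)*11 = (-64 - ⅐)*11 = -449/7*11 = -4939/7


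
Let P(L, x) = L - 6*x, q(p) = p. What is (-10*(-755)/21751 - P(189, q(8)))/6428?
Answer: -3059341/139815428 ≈ -0.021881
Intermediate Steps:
(-10*(-755)/21751 - P(189, q(8)))/6428 = (-10*(-755)/21751 - (189 - 6*8))/6428 = (7550*(1/21751) - (189 - 48))*(1/6428) = (7550/21751 - 1*141)*(1/6428) = (7550/21751 - 141)*(1/6428) = -3059341/21751*1/6428 = -3059341/139815428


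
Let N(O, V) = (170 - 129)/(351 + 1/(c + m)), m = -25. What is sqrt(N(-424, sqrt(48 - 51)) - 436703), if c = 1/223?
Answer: I*sqrt(1671226113366995669)/1956251 ≈ 660.83*I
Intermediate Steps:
c = 1/223 ≈ 0.0044843
N(O, V) = 228534/1956251 (N(O, V) = (170 - 129)/(351 + 1/(1/223 - 25)) = 41/(351 + 1/(-5574/223)) = 41/(351 - 223/5574) = 41/(1956251/5574) = 41*(5574/1956251) = 228534/1956251)
sqrt(N(-424, sqrt(48 - 51)) - 436703) = sqrt(228534/1956251 - 436703) = sqrt(-854300451919/1956251) = I*sqrt(1671226113366995669)/1956251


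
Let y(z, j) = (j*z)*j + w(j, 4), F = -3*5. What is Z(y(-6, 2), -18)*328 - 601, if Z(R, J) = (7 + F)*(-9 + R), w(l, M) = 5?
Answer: 72871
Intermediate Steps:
F = -15
y(z, j) = 5 + z*j² (y(z, j) = (j*z)*j + 5 = z*j² + 5 = 5 + z*j²)
Z(R, J) = 72 - 8*R (Z(R, J) = (7 - 15)*(-9 + R) = -8*(-9 + R) = 72 - 8*R)
Z(y(-6, 2), -18)*328 - 601 = (72 - 8*(5 - 6*2²))*328 - 601 = (72 - 8*(5 - 6*4))*328 - 601 = (72 - 8*(5 - 24))*328 - 601 = (72 - 8*(-19))*328 - 601 = (72 + 152)*328 - 601 = 224*328 - 601 = 73472 - 601 = 72871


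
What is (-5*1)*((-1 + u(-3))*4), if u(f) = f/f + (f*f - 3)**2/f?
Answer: 240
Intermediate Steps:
u(f) = 1 + (-3 + f**2)**2/f (u(f) = 1 + (f**2 - 3)**2/f = 1 + (-3 + f**2)**2/f)
(-5*1)*((-1 + u(-3))*4) = (-5*1)*((-1 + (-3 + (-3 + (-3)**2)**2)/(-3))*4) = -5*(-1 - (-3 + (-3 + 9)**2)/3)*4 = -5*(-1 - (-3 + 6**2)/3)*4 = -5*(-1 - (-3 + 36)/3)*4 = -5*(-1 - 1/3*33)*4 = -5*(-1 - 11)*4 = -(-60)*4 = -5*(-48) = 240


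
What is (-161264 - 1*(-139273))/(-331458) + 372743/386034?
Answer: 3667720083/3554279377 ≈ 1.0319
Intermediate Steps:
(-161264 - 1*(-139273))/(-331458) + 372743/386034 = (-161264 + 139273)*(-1/331458) + 372743*(1/386034) = -21991*(-1/331458) + 372743/386034 = 21991/331458 + 372743/386034 = 3667720083/3554279377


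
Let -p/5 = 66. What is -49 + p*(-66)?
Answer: 21731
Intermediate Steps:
p = -330 (p = -5*66 = -330)
-49 + p*(-66) = -49 - 330*(-66) = -49 + 21780 = 21731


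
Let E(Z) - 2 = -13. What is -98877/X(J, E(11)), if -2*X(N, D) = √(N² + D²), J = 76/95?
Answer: 988770*√3041/3041 ≈ 17930.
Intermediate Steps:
E(Z) = -11 (E(Z) = 2 - 13 = -11)
J = ⅘ (J = 76*(1/95) = ⅘ ≈ 0.80000)
X(N, D) = -√(D² + N²)/2 (X(N, D) = -√(N² + D²)/2 = -√(D² + N²)/2)
-98877/X(J, E(11)) = -98877*(-2/√((-11)² + (⅘)²)) = -98877*(-2/√(121 + 16/25)) = -98877*(-10*√3041/3041) = -(-988770)*√3041/3041 = 988770*√3041/3041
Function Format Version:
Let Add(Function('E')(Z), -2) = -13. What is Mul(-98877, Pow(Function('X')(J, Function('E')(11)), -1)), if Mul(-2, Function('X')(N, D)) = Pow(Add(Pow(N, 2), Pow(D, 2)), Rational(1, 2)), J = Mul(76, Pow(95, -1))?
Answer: Mul(Rational(988770, 3041), Pow(3041, Rational(1, 2))) ≈ 17930.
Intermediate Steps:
Function('E')(Z) = -11 (Function('E')(Z) = Add(2, -13) = -11)
J = Rational(4, 5) (J = Mul(76, Rational(1, 95)) = Rational(4, 5) ≈ 0.80000)
Function('X')(N, D) = Mul(Rational(-1, 2), Pow(Add(Pow(D, 2), Pow(N, 2)), Rational(1, 2))) (Function('X')(N, D) = Mul(Rational(-1, 2), Pow(Add(Pow(N, 2), Pow(D, 2)), Rational(1, 2))) = Mul(Rational(-1, 2), Pow(Add(Pow(D, 2), Pow(N, 2)), Rational(1, 2))))
Mul(-98877, Pow(Function('X')(J, Function('E')(11)), -1)) = Mul(-98877, Pow(Mul(Rational(-1, 2), Pow(Add(Pow(-11, 2), Pow(Rational(4, 5), 2)), Rational(1, 2))), -1)) = Mul(-98877, Pow(Mul(Rational(-1, 2), Pow(Add(121, Rational(16, 25)), Rational(1, 2))), -1)) = Mul(-98877, Pow(Mul(Rational(-1, 2), Pow(Rational(3041, 25), Rational(1, 2))), -1)) = Mul(-98877, Pow(Mul(Rational(-1, 2), Mul(Rational(1, 5), Pow(3041, Rational(1, 2)))), -1)) = Mul(-98877, Pow(Mul(Rational(-1, 10), Pow(3041, Rational(1, 2))), -1)) = Mul(-98877, Mul(Rational(-10, 3041), Pow(3041, Rational(1, 2)))) = Mul(Rational(988770, 3041), Pow(3041, Rational(1, 2)))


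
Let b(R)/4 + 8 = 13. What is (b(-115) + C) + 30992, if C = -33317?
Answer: -2305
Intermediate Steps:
b(R) = 20 (b(R) = -32 + 4*13 = -32 + 52 = 20)
(b(-115) + C) + 30992 = (20 - 33317) + 30992 = -33297 + 30992 = -2305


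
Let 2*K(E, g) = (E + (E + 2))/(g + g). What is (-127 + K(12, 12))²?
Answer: 9211225/576 ≈ 15992.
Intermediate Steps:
K(E, g) = (2 + 2*E)/(4*g) (K(E, g) = ((E + (E + 2))/(g + g))/2 = ((E + (2 + E))/((2*g)))/2 = ((2 + 2*E)*(1/(2*g)))/2 = ((2 + 2*E)/(2*g))/2 = (2 + 2*E)/(4*g))
(-127 + K(12, 12))² = (-127 + (½)*(1 + 12)/12)² = (-127 + (½)*(1/12)*13)² = (-127 + 13/24)² = (-3035/24)² = 9211225/576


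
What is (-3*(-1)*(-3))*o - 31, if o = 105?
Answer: -976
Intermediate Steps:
(-3*(-1)*(-3))*o - 31 = (-3*(-1)*(-3))*105 - 31 = (3*(-3))*105 - 31 = -9*105 - 31 = -945 - 31 = -976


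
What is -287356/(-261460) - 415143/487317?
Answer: 2624181256/10617825235 ≈ 0.24715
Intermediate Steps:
-287356/(-261460) - 415143/487317 = -287356*(-1/261460) - 415143*1/487317 = 71839/65365 - 138381/162439 = 2624181256/10617825235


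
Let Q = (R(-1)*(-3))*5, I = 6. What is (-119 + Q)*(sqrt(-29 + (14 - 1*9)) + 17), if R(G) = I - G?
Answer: -3808 - 448*I*sqrt(6) ≈ -3808.0 - 1097.4*I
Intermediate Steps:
R(G) = 6 - G
Q = -105 (Q = ((6 - 1*(-1))*(-3))*5 = ((6 + 1)*(-3))*5 = (7*(-3))*5 = -21*5 = -105)
(-119 + Q)*(sqrt(-29 + (14 - 1*9)) + 17) = (-119 - 105)*(sqrt(-29 + (14 - 1*9)) + 17) = -224*(sqrt(-29 + (14 - 9)) + 17) = -224*(sqrt(-29 + 5) + 17) = -224*(sqrt(-24) + 17) = -224*(2*I*sqrt(6) + 17) = -224*(17 + 2*I*sqrt(6)) = -3808 - 448*I*sqrt(6)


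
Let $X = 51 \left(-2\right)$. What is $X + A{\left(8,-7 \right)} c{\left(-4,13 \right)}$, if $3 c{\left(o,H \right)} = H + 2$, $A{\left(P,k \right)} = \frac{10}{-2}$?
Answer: $-127$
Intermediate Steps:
$A{\left(P,k \right)} = -5$ ($A{\left(P,k \right)} = 10 \left(- \frac{1}{2}\right) = -5$)
$c{\left(o,H \right)} = \frac{2}{3} + \frac{H}{3}$ ($c{\left(o,H \right)} = \frac{H + 2}{3} = \frac{2 + H}{3} = \frac{2}{3} + \frac{H}{3}$)
$X = -102$
$X + A{\left(8,-7 \right)} c{\left(-4,13 \right)} = -102 - 5 \left(\frac{2}{3} + \frac{1}{3} \cdot 13\right) = -102 - 5 \left(\frac{2}{3} + \frac{13}{3}\right) = -102 - 25 = -127$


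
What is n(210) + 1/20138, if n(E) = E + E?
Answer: 8457961/20138 ≈ 420.00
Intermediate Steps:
n(E) = 2*E
n(210) + 1/20138 = 2*210 + 1/20138 = 420 + 1/20138 = 8457961/20138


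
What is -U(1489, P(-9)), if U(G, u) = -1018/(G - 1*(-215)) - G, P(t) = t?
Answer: 1269137/852 ≈ 1489.6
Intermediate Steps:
U(G, u) = -G - 1018/(215 + G) (U(G, u) = -1018/(G + 215) - G = -1018/(215 + G) - G = -G - 1018/(215 + G))
-U(1489, P(-9)) = -(-1018 - 1*1489**2 - 215*1489)/(215 + 1489) = -(-1018 - 1*2217121 - 320135)/1704 = -(-1018 - 2217121 - 320135)/1704 = -(-2538274)/1704 = -1*(-1269137/852) = 1269137/852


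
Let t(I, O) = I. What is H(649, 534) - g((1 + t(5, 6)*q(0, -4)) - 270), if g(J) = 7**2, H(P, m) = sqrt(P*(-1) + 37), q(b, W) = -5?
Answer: -49 + 6*I*sqrt(17) ≈ -49.0 + 24.739*I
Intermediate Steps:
H(P, m) = sqrt(37 - P) (H(P, m) = sqrt(-P + 37) = sqrt(37 - P))
g(J) = 49
H(649, 534) - g((1 + t(5, 6)*q(0, -4)) - 270) = sqrt(37 - 1*649) - 1*49 = sqrt(37 - 649) - 49 = sqrt(-612) - 49 = 6*I*sqrt(17) - 49 = -49 + 6*I*sqrt(17)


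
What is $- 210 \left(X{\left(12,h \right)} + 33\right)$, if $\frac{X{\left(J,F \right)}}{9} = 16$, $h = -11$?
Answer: $-37170$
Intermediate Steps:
$X{\left(J,F \right)} = 144$ ($X{\left(J,F \right)} = 9 \cdot 16 = 144$)
$- 210 \left(X{\left(12,h \right)} + 33\right) = - 210 \left(144 + 33\right) = \left(-210\right) 177 = -37170$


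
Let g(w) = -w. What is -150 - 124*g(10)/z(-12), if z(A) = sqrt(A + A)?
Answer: -150 - 310*I*sqrt(6)/3 ≈ -150.0 - 253.11*I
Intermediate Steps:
z(A) = sqrt(2)*sqrt(A) (z(A) = sqrt(2*A) = sqrt(2)*sqrt(A))
-150 - 124*g(10)/z(-12) = -150 - 124*(-1*10)/(sqrt(2)*sqrt(-12)) = -150 - (-1240)/(sqrt(2)*(2*I*sqrt(3))) = -150 - (-1240)/(2*I*sqrt(6)) = -150 - (-1240)*(-I*sqrt(6)/12) = -150 - 310*I*sqrt(6)/3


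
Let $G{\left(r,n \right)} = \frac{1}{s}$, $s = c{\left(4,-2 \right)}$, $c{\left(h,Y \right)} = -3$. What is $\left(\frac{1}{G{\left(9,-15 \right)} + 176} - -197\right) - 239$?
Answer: $- \frac{22131}{527} \approx -41.994$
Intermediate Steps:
$s = -3$
$G{\left(r,n \right)} = - \frac{1}{3}$ ($G{\left(r,n \right)} = \frac{1}{-3} = - \frac{1}{3}$)
$\left(\frac{1}{G{\left(9,-15 \right)} + 176} - -197\right) - 239 = \left(\frac{1}{- \frac{1}{3} + 176} - -197\right) - 239 = \left(\frac{1}{\frac{527}{3}} + 197\right) - 239 = \left(\frac{3}{527} + 197\right) - 239 = \frac{103822}{527} - 239 = - \frac{22131}{527}$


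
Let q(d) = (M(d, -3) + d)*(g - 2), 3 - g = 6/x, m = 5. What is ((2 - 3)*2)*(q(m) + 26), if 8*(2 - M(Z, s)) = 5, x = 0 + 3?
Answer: -157/4 ≈ -39.250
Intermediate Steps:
x = 3
M(Z, s) = 11/8 (M(Z, s) = 2 - 1/8*5 = 2 - 5/8 = 11/8)
g = 1 (g = 3 - 6/3 = 3 - 1*2 = 3 - 2 = 1)
q(d) = -11/8 - d (q(d) = (11/8 + d)*(1 - 2) = (11/8 + d)*(-1) = -11/8 - d)
((2 - 3)*2)*(q(m) + 26) = ((2 - 3)*2)*((-11/8 - 1*5) + 26) = (-1*2)*((-11/8 - 5) + 26) = -2*(-51/8 + 26) = -2*157/8 = -157/4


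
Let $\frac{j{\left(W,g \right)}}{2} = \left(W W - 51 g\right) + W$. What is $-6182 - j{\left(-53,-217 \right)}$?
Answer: $-33828$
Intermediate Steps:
$j{\left(W,g \right)} = - 102 g + 2 W + 2 W^{2}$ ($j{\left(W,g \right)} = 2 \left(\left(W W - 51 g\right) + W\right) = 2 \left(\left(W^{2} - 51 g\right) + W\right) = 2 \left(W + W^{2} - 51 g\right) = - 102 g + 2 W + 2 W^{2}$)
$-6182 - j{\left(-53,-217 \right)} = -6182 - \left(\left(-102\right) \left(-217\right) + 2 \left(-53\right) + 2 \left(-53\right)^{2}\right) = -6182 - \left(22134 - 106 + 2 \cdot 2809\right) = -6182 - \left(22134 - 106 + 5618\right) = -6182 - 27646 = -33828$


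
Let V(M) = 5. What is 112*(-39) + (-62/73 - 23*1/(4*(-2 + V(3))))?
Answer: -3828791/876 ≈ -4370.8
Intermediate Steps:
112*(-39) + (-62/73 - 23*1/(4*(-2 + V(3)))) = 112*(-39) + (-62/73 - 23*1/(4*(-2 + 5))) = -4368 + (-62*1/73 - 23/(4*3)) = -4368 + (-62/73 - 23/12) = -4368 - 2423/876 = -3828791/876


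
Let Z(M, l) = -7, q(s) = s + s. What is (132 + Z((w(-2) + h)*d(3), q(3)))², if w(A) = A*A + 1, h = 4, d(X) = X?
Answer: 15625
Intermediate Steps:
q(s) = 2*s
w(A) = 1 + A² (w(A) = A² + 1 = 1 + A²)
(132 + Z((w(-2) + h)*d(3), q(3)))² = (132 - 7)² = 125² = 15625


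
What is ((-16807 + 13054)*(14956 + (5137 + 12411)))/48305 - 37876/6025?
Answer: -147360871996/58207525 ≈ -2531.6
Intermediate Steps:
((-16807 + 13054)*(14956 + (5137 + 12411)))/48305 - 37876/6025 = -3753*(14956 + 17548)*(1/48305) - 37876*1/6025 = -3753*32504*(1/48305) - 37876/6025 = -121987512*1/48305 - 37876/6025 = -121987512/48305 - 37876/6025 = -147360871996/58207525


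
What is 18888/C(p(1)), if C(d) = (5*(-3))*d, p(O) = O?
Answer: -6296/5 ≈ -1259.2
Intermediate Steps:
C(d) = -15*d
18888/C(p(1)) = 18888/((-15*1)) = 18888/(-15) = 18888*(-1/15) = -6296/5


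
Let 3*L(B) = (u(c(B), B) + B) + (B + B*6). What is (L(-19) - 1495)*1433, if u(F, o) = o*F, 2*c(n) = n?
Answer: -4257443/2 ≈ -2.1287e+6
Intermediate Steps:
c(n) = n/2
u(F, o) = F*o
L(B) = B²/6 + 8*B/3 (L(B) = (((B/2)*B + B) + (B + B*6))/3 = ((B²/2 + B) + (B + 6*B))/3 = ((B + B²/2) + 7*B)/3 = (B²/2 + 8*B)/3 = B²/6 + 8*B/3)
(L(-19) - 1495)*1433 = ((⅙)*(-19)*(16 - 19) - 1495)*1433 = ((⅙)*(-19)*(-3) - 1495)*1433 = (19/2 - 1495)*1433 = -2971/2*1433 = -4257443/2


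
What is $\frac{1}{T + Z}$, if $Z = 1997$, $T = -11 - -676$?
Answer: $\frac{1}{2662} \approx 0.00037566$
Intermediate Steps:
$T = 665$ ($T = -11 + 676 = 665$)
$\frac{1}{T + Z} = \frac{1}{665 + 1997} = \frac{1}{2662}$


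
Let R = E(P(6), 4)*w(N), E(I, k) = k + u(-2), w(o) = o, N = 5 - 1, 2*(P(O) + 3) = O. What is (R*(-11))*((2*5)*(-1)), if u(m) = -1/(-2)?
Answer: 1980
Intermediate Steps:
P(O) = -3 + O/2
N = 4
u(m) = ½ (u(m) = -1*(-½) = ½)
E(I, k) = ½ + k (E(I, k) = k + ½ = ½ + k)
R = 18 (R = (½ + 4)*4 = (9/2)*4 = 18)
(R*(-11))*((2*5)*(-1)) = (18*(-11))*((2*5)*(-1)) = -1980*(-1) = -198*(-10) = 1980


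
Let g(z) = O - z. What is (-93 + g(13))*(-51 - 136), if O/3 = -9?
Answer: 24871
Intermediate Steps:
O = -27 (O = 3*(-9) = -27)
g(z) = -27 - z
(-93 + g(13))*(-51 - 136) = (-93 + (-27 - 1*13))*(-51 - 136) = (-93 + (-27 - 13))*(-187) = (-93 - 40)*(-187) = -133*(-187) = 24871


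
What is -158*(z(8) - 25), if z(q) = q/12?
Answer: 11534/3 ≈ 3844.7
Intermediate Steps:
z(q) = q/12 (z(q) = q*(1/12) = q/12)
-158*(z(8) - 25) = -158*((1/12)*8 - 25) = -158*(2/3 - 25) = -158*(-73/3) = 11534/3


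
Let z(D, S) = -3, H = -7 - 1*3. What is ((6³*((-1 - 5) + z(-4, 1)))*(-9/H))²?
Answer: 76527504/25 ≈ 3.0611e+6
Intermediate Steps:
H = -10 (H = -7 - 3 = -10)
((6³*((-1 - 5) + z(-4, 1)))*(-9/H))² = ((6³*((-1 - 5) - 3))*(-9/(-10)))² = ((216*(-6 - 3))*(-9*(-⅒)))² = ((216*(-9))*(9/10))² = (-1944*9/10)² = (-8748/5)² = 76527504/25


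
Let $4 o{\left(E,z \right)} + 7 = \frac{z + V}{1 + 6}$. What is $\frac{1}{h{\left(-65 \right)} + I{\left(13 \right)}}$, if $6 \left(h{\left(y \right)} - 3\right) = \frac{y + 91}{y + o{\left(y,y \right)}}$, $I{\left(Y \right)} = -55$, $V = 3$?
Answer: $- \frac{5793}{301600} \approx -0.019208$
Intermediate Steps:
$o{\left(E,z \right)} = - \frac{23}{14} + \frac{z}{28}$ ($o{\left(E,z \right)} = - \frac{7}{4} + \frac{\left(z + 3\right) \frac{1}{1 + 6}}{4} = - \frac{7}{4} + \frac{\left(3 + z\right) \frac{1}{7}}{4} = - \frac{7}{4} + \frac{\frac{3}{7} + \frac{z}{7}}{4} = - \frac{7}{4} + \left(\frac{3}{28} + \frac{z}{28}\right) = - \frac{23}{14} + \frac{z}{28}$)
$h{\left(y \right)} = 3 + \frac{91 + y}{6 \left(- \frac{23}{14} + \frac{29 y}{28}\right)}$ ($h{\left(y \right)} = 3 + \frac{\left(y + 91\right) \frac{1}{y + \left(- \frac{23}{14} + \frac{y}{28}\right)}}{6} = 3 + \frac{\left(91 + y\right) \frac{1}{- \frac{23}{14} + \frac{29 y}{28}}}{6} = 3 + \frac{\frac{1}{- \frac{23}{14} + \frac{29 y}{28}} \left(91 + y\right)}{6} = 3 + \frac{91 + y}{6 \left(- \frac{23}{14} + \frac{29 y}{28}\right)}$)
$\frac{1}{h{\left(-65 \right)} + I{\left(13 \right)}} = \frac{1}{\frac{5 \left(172 + 55 \left(-65\right)\right)}{3 \left(-46 + 29 \left(-65\right)\right)} - 55} = \frac{1}{\frac{5 \left(172 - 3575\right)}{3 \left(-46 - 1885\right)} - 55} = \frac{1}{\frac{5}{3} \frac{1}{-1931} \left(-3403\right) - 55} = \frac{1}{\frac{5}{3} \left(- \frac{1}{1931}\right) \left(-3403\right) - 55} = \frac{1}{\frac{17015}{5793} - 55} = \frac{1}{- \frac{301600}{5793}} = - \frac{5793}{301600}$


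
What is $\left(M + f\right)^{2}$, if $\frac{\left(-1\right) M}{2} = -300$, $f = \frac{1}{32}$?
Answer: $\frac{368678401}{1024} \approx 3.6004 \cdot 10^{5}$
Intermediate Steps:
$f = \frac{1}{32} \approx 0.03125$
$M = 600$ ($M = \left(-2\right) \left(-300\right) = 600$)
$\left(M + f\right)^{2} = \left(600 + \frac{1}{32}\right)^{2} = \left(\frac{19201}{32}\right)^{2} = \frac{368678401}{1024}$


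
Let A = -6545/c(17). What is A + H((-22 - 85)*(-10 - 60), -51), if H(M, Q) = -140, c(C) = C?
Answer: -525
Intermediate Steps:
A = -385 (A = -6545/17 = -6545*1/17 = -385)
A + H((-22 - 85)*(-10 - 60), -51) = -385 - 140 = -525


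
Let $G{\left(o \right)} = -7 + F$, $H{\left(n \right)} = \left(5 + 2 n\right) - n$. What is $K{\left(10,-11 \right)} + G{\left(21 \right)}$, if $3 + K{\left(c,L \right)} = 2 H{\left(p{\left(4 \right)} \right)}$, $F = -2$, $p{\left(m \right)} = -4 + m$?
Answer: $-2$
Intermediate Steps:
$H{\left(n \right)} = 5 + n$
$K{\left(c,L \right)} = 7$ ($K{\left(c,L \right)} = -3 + 2 \left(5 + \left(-4 + 4\right)\right) = -3 + 2 \left(5 + 0\right) = -3 + 2 \cdot 5 = -3 + 10 = 7$)
$G{\left(o \right)} = -9$ ($G{\left(o \right)} = -7 - 2 = -9$)
$K{\left(10,-11 \right)} + G{\left(21 \right)} = 7 - 9 = -2$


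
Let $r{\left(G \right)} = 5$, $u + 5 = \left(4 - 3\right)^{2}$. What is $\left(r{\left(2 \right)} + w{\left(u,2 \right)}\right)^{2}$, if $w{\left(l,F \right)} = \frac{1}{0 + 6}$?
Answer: $\frac{961}{36} \approx 26.694$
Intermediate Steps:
$u = -4$ ($u = -5 + \left(4 - 3\right)^{2} = -5 + 1^{2} = -5 + 1 = -4$)
$w{\left(l,F \right)} = \frac{1}{6}$
$\left(r{\left(2 \right)} + w{\left(u,2 \right)}\right)^{2} = \left(5 + \frac{1}{6}\right)^{2} = \left(\frac{31}{6}\right)^{2} = \frac{961}{36}$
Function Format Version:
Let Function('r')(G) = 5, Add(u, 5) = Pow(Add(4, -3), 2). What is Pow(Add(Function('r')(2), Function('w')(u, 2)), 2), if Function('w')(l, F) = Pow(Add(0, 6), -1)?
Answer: Rational(961, 36) ≈ 26.694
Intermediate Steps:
u = -4 (u = Add(-5, Pow(Add(4, -3), 2)) = Add(-5, Pow(1, 2)) = Add(-5, 1) = -4)
Function('w')(l, F) = Rational(1, 6) (Function('w')(l, F) = Pow(6, -1) = Rational(1, 6))
Pow(Add(Function('r')(2), Function('w')(u, 2)), 2) = Pow(Add(5, Rational(1, 6)), 2) = Pow(Rational(31, 6), 2) = Rational(961, 36)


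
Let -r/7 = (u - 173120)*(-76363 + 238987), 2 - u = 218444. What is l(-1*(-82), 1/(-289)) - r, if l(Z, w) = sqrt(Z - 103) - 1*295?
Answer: -445741651111 + I*sqrt(21) ≈ -4.4574e+11 + 4.5826*I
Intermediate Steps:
u = -218442 (u = 2 - 1*218444 = 2 - 218444 = -218442)
l(Z, w) = -295 + sqrt(-103 + Z) (l(Z, w) = sqrt(-103 + Z) - 295 = -295 + sqrt(-103 + Z))
r = 445741650816 (r = -7*(-218442 - 173120)*(-76363 + 238987) = -(-2740934)*162624 = -7*(-63677378688) = 445741650816)
l(-1*(-82), 1/(-289)) - r = (-295 + sqrt(-103 - 1*(-82))) - 1*445741650816 = (-295 + sqrt(-103 + 82)) - 445741650816 = (-295 + sqrt(-21)) - 445741650816 = (-295 + I*sqrt(21)) - 445741650816 = -445741651111 + I*sqrt(21)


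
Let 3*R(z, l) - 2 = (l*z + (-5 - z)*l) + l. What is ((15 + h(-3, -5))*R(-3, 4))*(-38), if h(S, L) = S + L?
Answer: 3724/3 ≈ 1241.3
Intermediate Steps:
h(S, L) = L + S
R(z, l) = ⅔ + l/3 + l*z/3 + l*(-5 - z)/3 (R(z, l) = ⅔ + ((l*z + (-5 - z)*l) + l)/3 = ⅔ + ((l*z + l*(-5 - z)) + l)/3 = ⅔ + (l + l*z + l*(-5 - z))/3 = ⅔ + (l/3 + l*z/3 + l*(-5 - z)/3) = ⅔ + l/3 + l*z/3 + l*(-5 - z)/3)
((15 + h(-3, -5))*R(-3, 4))*(-38) = ((15 + (-5 - 3))*(⅔ - 4/3*4))*(-38) = ((15 - 8)*(⅔ - 16/3))*(-38) = (7*(-14/3))*(-38) = -98/3*(-38) = 3724/3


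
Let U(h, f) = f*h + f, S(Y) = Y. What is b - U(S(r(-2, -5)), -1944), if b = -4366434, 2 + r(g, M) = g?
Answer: -4372266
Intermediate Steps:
r(g, M) = -2 + g
U(h, f) = f + f*h
b - U(S(r(-2, -5)), -1944) = -4366434 - (-1944)*(1 + (-2 - 2)) = -4366434 - (-1944)*(1 - 4) = -4366434 - (-1944)*(-3) = -4366434 - 1*5832 = -4366434 - 5832 = -4372266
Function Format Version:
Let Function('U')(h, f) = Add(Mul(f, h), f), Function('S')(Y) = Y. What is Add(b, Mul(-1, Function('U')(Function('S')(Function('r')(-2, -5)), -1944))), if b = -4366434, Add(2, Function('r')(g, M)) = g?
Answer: -4372266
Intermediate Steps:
Function('r')(g, M) = Add(-2, g)
Function('U')(h, f) = Add(f, Mul(f, h))
Add(b, Mul(-1, Function('U')(Function('S')(Function('r')(-2, -5)), -1944))) = Add(-4366434, Mul(-1, Mul(-1944, Add(1, Add(-2, -2))))) = Add(-4366434, Mul(-1, Mul(-1944, Add(1, -4)))) = Add(-4366434, Mul(-1, Mul(-1944, -3))) = Add(-4366434, Mul(-1, 5832)) = Add(-4366434, -5832) = -4372266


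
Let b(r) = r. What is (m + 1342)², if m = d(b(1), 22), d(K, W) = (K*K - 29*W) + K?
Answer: 498436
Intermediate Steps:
d(K, W) = K + K² - 29*W (d(K, W) = (K² - 29*W) + K = K + K² - 29*W)
m = -636 (m = 1 + 1² - 29*22 = 1 + 1 - 638 = -636)
(m + 1342)² = (-636 + 1342)² = 706² = 498436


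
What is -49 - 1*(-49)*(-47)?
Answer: -2352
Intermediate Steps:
-49 - 1*(-49)*(-47) = -49 + 49*(-47) = -49 - 2303 = -2352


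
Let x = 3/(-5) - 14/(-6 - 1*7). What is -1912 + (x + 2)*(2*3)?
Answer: -123314/65 ≈ -1897.1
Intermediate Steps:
x = 31/65 (x = 3*(-⅕) - 14/(-6 - 7) = -⅗ - 14/(-13) = -⅗ - 14*(-1/13) = -⅗ + 14/13 = 31/65 ≈ 0.47692)
-1912 + (x + 2)*(2*3) = -1912 + (31/65 + 2)*(2*3) = -1912 + (161/65)*6 = -1912 + 966/65 = -123314/65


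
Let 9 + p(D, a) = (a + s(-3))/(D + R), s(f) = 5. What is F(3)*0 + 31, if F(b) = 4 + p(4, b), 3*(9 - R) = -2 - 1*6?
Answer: 31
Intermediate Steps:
R = 35/3 (R = 9 - (-2 - 1*6)/3 = 9 - (-2 - 6)/3 = 9 - ⅓*(-8) = 9 + 8/3 = 35/3 ≈ 11.667)
p(D, a) = -9 + (5 + a)/(35/3 + D) (p(D, a) = -9 + (a + 5)/(D + 35/3) = -9 + (5 + a)/(35/3 + D))
F(b) = -220/47 + 3*b/47 (F(b) = 4 + 3*(-100 + b - 9*4)/(35 + 3*4) = 4 + 3*(-100 + b - 36)/(35 + 12) = 4 + 3*(-136 + b)/47 = 4 + 3*(1/47)*(-136 + b) = 4 + (-408/47 + 3*b/47) = -220/47 + 3*b/47)
F(3)*0 + 31 = (-220/47 + (3/47)*3)*0 + 31 = (-220/47 + 9/47)*0 + 31 = -211/47*0 + 31 = 0 + 31 = 31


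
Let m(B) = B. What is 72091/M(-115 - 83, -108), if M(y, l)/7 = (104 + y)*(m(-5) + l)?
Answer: 72091/74354 ≈ 0.96956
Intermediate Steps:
M(y, l) = 7*(-5 + l)*(104 + y) (M(y, l) = 7*((104 + y)*(-5 + l)) = 7*((-5 + l)*(104 + y)) = 7*(-5 + l)*(104 + y))
72091/M(-115 - 83, -108) = 72091/(-3640 - 35*(-115 - 83) + 728*(-108) + 7*(-108)*(-115 - 83)) = 72091/(-3640 - 35*(-198) - 78624 + 7*(-108)*(-198)) = 72091/(-3640 + 6930 - 78624 + 149688) = 72091/74354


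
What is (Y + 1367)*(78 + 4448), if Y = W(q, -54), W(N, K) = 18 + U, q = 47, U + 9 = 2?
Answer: 6236828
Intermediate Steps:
U = -7 (U = -9 + 2 = -7)
W(N, K) = 11 (W(N, K) = 18 - 7 = 11)
Y = 11
(Y + 1367)*(78 + 4448) = (11 + 1367)*(78 + 4448) = 1378*4526 = 6236828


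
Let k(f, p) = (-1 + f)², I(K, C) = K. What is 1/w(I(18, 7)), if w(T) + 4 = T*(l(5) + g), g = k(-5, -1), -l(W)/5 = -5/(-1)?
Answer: 1/194 ≈ 0.0051546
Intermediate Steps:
l(W) = -25 (l(W) = -(-25)/(-1) = -(-25)*(-1) = -5*5 = -25)
g = 36 (g = (-1 - 5)² = (-6)² = 36)
w(T) = -4 + 11*T (w(T) = -4 + T*(-25 + 36) = -4 + T*11 = -4 + 11*T)
1/w(I(18, 7)) = 1/(-4 + 11*18) = 1/(-4 + 198) = 1/194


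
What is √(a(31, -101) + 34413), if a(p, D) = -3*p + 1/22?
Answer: 7*√338998/22 ≈ 185.26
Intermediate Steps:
a(p, D) = 1/22 - 3*p (a(p, D) = -3*p + 1/22 = 1/22 - 3*p)
√(a(31, -101) + 34413) = √((1/22 - 3*31) + 34413) = √((1/22 - 93) + 34413) = √(-2045/22 + 34413) = √(755041/22) = 7*√338998/22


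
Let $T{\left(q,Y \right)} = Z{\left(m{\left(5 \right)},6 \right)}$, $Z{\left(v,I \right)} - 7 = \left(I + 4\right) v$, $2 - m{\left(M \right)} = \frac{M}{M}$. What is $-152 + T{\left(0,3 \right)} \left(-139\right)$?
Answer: $-2515$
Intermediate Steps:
$m{\left(M \right)} = 1$ ($m{\left(M \right)} = 2 - \frac{M}{M} = 2 - 1 = 1$)
$Z{\left(v,I \right)} = 7 + v \left(4 + I\right)$ ($Z{\left(v,I \right)} = 7 + \left(I + 4\right) v = 7 + \left(4 + I\right) v = 7 + v \left(4 + I\right)$)
$T{\left(q,Y \right)} = 17$ ($T{\left(q,Y \right)} = 7 + 4 \cdot 1 + 6 \cdot 1 = 7 + 4 + 6 = 17$)
$-152 + T{\left(0,3 \right)} \left(-139\right) = -152 + 17 \left(-139\right) = -152 - 2363 = -2515$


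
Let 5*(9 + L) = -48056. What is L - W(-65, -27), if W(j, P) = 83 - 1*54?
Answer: -48246/5 ≈ -9649.2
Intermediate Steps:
L = -48101/5 (L = -9 + (⅕)*(-48056) = -9 - 48056/5 = -48101/5 ≈ -9620.2)
W(j, P) = 29 (W(j, P) = 83 - 54 = 29)
L - W(-65, -27) = -48101/5 - 1*29 = -48101/5 - 29 = -48246/5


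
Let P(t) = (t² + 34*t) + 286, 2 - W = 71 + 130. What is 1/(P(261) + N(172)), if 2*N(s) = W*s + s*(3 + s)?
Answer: 1/75217 ≈ 1.3295e-5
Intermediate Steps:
W = -199 (W = 2 - (71 + 130) = 2 - 1*201 = 2 - 201 = -199)
N(s) = -199*s/2 + s*(3 + s)/2 (N(s) = (-199*s + s*(3 + s))/2 = -199*s/2 + s*(3 + s)/2)
P(t) = 286 + t² + 34*t
1/(P(261) + N(172)) = 1/((286 + 261² + 34*261) + (½)*172*(-196 + 172)) = 1/((286 + 68121 + 8874) + (½)*172*(-24)) = 1/(77281 - 2064) = 1/75217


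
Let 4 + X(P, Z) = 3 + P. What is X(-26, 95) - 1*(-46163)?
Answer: 46136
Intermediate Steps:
X(P, Z) = -1 + P (X(P, Z) = -4 + (3 + P) = -1 + P)
X(-26, 95) - 1*(-46163) = (-1 - 26) - 1*(-46163) = -27 + 46163 = 46136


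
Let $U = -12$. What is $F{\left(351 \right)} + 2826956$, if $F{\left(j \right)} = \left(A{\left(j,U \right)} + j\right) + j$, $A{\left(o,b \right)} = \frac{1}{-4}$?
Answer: $\frac{11310631}{4} \approx 2.8277 \cdot 10^{6}$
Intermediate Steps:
$A{\left(o,b \right)} = - \frac{1}{4}$
$F{\left(j \right)} = - \frac{1}{4} + 2 j$ ($F{\left(j \right)} = \left(- \frac{1}{4} + j\right) + j = - \frac{1}{4} + 2 j$)
$F{\left(351 \right)} + 2826956 = \left(- \frac{1}{4} + 2 \cdot 351\right) + 2826956 = \left(- \frac{1}{4} + 702\right) + 2826956 = \frac{2807}{4} + 2826956 = \frac{11310631}{4}$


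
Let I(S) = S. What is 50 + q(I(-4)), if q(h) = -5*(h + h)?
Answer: 90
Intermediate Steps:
q(h) = -10*h
50 + q(I(-4)) = 50 - 10*(-4) = 50 + 40 = 90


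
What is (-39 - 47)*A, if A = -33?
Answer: 2838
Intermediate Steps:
(-39 - 47)*A = (-39 - 47)*(-33) = -86*(-33) = 2838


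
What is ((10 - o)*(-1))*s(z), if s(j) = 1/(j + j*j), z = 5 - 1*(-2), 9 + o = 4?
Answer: -15/56 ≈ -0.26786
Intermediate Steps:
o = -5 (o = -9 + 4 = -5)
z = 7 (z = 5 + 2 = 7)
s(j) = 1/(j + j**2)
((10 - o)*(-1))*s(z) = ((10 - 1*(-5))*(-1))*(1/(7*(1 + 7))) = ((10 + 5)*(-1))*((1/7)/8) = (15*(-1))*((1/7)*(1/8)) = -15*1/56 = -15/56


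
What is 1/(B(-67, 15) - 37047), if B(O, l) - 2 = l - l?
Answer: -1/37045 ≈ -2.6994e-5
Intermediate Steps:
B(O, l) = 2 (B(O, l) = 2 + (l - l) = 2 + 0 = 2)
1/(B(-67, 15) - 37047) = 1/(2 - 37047) = 1/(-37045) = -1/37045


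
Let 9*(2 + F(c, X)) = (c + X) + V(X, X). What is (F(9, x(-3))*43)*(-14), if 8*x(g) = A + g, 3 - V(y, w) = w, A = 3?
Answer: 1204/3 ≈ 401.33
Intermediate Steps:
V(y, w) = 3 - w
x(g) = 3/8 + g/8 (x(g) = (3 + g)/8 = 3/8 + g/8)
F(c, X) = -5/3 + c/9 (F(c, X) = -2 + ((c + X) + (3 - X))/9 = -2 + ((X + c) + (3 - X))/9 = -2 + (3 + c)/9 = -2 + (⅓ + c/9) = -5/3 + c/9)
(F(9, x(-3))*43)*(-14) = ((-5/3 + (⅑)*9)*43)*(-14) = ((-5/3 + 1)*43)*(-14) = -⅔*43*(-14) = -86/3*(-14) = 1204/3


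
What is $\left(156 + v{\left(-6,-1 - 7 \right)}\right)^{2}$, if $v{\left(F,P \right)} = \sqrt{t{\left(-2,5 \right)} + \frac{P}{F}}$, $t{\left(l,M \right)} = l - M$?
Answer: $\frac{\left(468 + i \sqrt{51}\right)^{2}}{9} \approx 24330.0 + 742.71 i$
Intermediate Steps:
$v{\left(F,P \right)} = \sqrt{-7 + \frac{P}{F}}$ ($v{\left(F,P \right)} = \sqrt{\left(-2 - 5\right) + \frac{P}{F}} = \sqrt{-7 + \frac{P}{F}}$)
$\left(156 + v{\left(-6,-1 - 7 \right)}\right)^{2} = \left(156 + \sqrt{-7 + \frac{-1 - 7}{-6}}\right)^{2} = \left(156 + \sqrt{-7 + \left(-1 - 7\right) \left(- \frac{1}{6}\right)}\right)^{2} = \left(156 + \sqrt{-7 - - \frac{4}{3}}\right)^{2} = \left(156 + \sqrt{-7 + \frac{4}{3}}\right)^{2} = \left(156 + \sqrt{- \frac{17}{3}}\right)^{2} = \left(156 + \frac{i \sqrt{51}}{3}\right)^{2}$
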